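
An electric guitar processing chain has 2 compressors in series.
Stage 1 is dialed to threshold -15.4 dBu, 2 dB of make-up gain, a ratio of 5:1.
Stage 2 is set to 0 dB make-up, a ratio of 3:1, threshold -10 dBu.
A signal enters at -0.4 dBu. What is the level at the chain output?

Stage 1: overshoot 15 dB → 15/5 = 3 dB → -12.4 dBu; +2 dB make-up → -10.4 dBu.
Stage 2: -10.4 dBu is at or below the -10 dBu threshold — no compression; output -10.4 dBu.

-10.4 dBu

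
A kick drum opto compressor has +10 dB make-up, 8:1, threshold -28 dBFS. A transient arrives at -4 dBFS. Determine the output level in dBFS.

The input is 24 dB above the -28 dBFS threshold.
8:1 compression reduces that to 24/8 = 3 dB over.
Output = -28 + 3 = -25 dBFS; make-up adds 10 dB, giving -15 dBFS.

-15 dBFS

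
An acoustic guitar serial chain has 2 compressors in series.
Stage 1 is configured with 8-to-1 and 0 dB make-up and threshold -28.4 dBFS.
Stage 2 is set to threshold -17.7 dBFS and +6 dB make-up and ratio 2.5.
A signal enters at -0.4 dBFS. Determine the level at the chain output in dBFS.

Stage 1: 28 dB above -28.4 dBFS, reduced 8:1 to 3.5 dB above → -24.9 dBFS.
Stage 2: below threshold (-24.9 ≤ -17.7); passes unchanged; make-up brings it to -18.9 dBFS.

-18.9 dBFS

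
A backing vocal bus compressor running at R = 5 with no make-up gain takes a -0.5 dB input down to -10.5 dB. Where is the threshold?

-13 dB

Let T be the threshold. Output overshoot = (input overshoot)/R, so -10.5 − T = (-0.5 − T)/5.
5·(-10.5 − T) = -0.5 − T → 4·T = -52.5 − (-0.5) = -52.
T = -52/4 = -13 dB.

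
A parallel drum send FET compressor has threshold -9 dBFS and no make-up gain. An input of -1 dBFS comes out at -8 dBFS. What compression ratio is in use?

Input overshoot = -1 − (-9) = 8 dB; output overshoot = -8 − (-9) = 1 dB.
Ratio = 8 / 1 = 8.

8:1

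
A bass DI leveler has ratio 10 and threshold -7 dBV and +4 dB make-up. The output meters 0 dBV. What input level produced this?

23 dBV

Stripping the +4 dB make-up gives -4 dBV at the gain stage.
The compressed level sits -4 − (-7) = 3 dB over threshold.
Input overshoot = R × output overshoot = 30 dB → input = -7 + 30 = 23 dBV.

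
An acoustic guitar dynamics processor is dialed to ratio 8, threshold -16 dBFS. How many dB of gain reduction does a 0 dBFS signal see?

14 dB

0 dBFS exceeds the threshold by 16 dB.
After 8:1 compression the overshoot becomes 16/8 = 2 dB.
Gain reduction = 16 − 2 = 14 dB.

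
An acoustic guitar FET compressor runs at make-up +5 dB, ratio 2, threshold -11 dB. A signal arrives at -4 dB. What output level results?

-2.5 dB

-4 dB sits 7 dB over threshold.
The 7 dB excess becomes 3.5 dB after 2:1 reduction.
So the level is -11 + 3.5 = -7.5 dB; make-up adds 5 dB, giving -2.5 dB.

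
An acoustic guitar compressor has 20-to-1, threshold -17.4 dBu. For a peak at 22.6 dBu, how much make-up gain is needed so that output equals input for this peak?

38 dB

The peak compresses to -17.4 + 40/20 = -15.4 dBu.
To reach 22.6 dBu requires 22.6 − (-15.4) = 38 dB of make-up.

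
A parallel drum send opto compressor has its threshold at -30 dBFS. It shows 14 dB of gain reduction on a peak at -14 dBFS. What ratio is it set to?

Input overshoot = -14 − (-30) = 16 dB.
Output overshoot = 16 − 14 = 2 dB.
Ratio = input overshoot / output overshoot = 16 / 2 = 8.

8:1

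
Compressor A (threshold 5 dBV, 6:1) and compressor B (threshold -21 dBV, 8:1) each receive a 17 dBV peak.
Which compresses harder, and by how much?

B, by 23.25 dB

A: GR = 12 − 12/6 = 10 dB.
B: GR = 38 − 38/8 = 33.25 dB.
B reduces 23.25 dB more.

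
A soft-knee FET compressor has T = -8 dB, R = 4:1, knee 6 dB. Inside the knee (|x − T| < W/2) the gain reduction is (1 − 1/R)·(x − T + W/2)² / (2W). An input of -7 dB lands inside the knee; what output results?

x − T + W/2 = -7 − (-8) + 3 = 4.
GR = (1 − 1/4) × 4² / 12 = 0.75 × 16 / 12 = 1 dB.
Output = -7 − 1 = -8 dB.

-8 dB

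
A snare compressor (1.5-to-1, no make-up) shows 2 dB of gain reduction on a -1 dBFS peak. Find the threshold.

Let T be the threshold. Output overshoot = (input overshoot)/R, so -3 − T = (-1 − T)/1.5.
1.5·(-3 − T) = -1 − T → 0.5·T = -4.5 − (-1) = -3.5.
T = -3.5/0.5 = -7 dBFS.

-7 dBFS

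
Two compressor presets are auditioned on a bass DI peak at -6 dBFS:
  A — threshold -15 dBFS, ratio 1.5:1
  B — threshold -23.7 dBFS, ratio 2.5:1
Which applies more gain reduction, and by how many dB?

B, by 7.62 dB

A: GR = 9 − 9/1.5 = 3 dB.
B: GR = 17.7 − 17.7/2.5 = 10.62 dB.
B reduces 7.62 dB more.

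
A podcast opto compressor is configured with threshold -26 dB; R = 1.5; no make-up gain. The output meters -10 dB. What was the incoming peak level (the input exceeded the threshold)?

Post-compression overshoot = -10 − (-26) = 16 dB.
Input overshoot = R × output overshoot = 24 dB → input = -26 + 24 = -2 dB.

-2 dB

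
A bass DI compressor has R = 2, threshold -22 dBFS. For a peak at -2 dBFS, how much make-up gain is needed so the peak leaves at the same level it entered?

10 dB

Overshoot 20 dB → 20/2 = 10 dB after compression, so the compressed level is -22 + 10 = -12 dBFS.
Make-up = target − compressed = -2 − (-12) = 10 dB.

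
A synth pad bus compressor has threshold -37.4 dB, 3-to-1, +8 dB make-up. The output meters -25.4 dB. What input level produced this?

-25.4 dB

Remove make-up: -25.4 − 8 = -33.4 dB.
The compressed level sits -33.4 − (-37.4) = 4 dB over threshold.
Before 3:1 compression the overshoot was 4 × 3 = 12 dB, so input = -37.4 + 12 = -25.4 dB.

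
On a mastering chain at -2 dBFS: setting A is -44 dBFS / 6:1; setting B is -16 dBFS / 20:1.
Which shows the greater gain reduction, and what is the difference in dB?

A, by 21.7 dB

A: overshoot 42 dB → output overshoot 7 dB → GR 35 dB.
B: overshoot 14 dB → output overshoot 0.7 dB → GR 13.3 dB.
A reduces 21.7 dB more.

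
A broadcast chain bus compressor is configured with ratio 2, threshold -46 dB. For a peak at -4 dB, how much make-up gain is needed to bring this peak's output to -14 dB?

11 dB

The peak compresses to -46 + 42/2 = -25 dB.
To reach -14 dB requires -14 − (-25) = 11 dB of make-up.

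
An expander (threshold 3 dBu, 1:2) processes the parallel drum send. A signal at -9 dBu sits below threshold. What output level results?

The input is 12 dB below the 3 dBu threshold.
A 1:2 expander multiplies undershoot by 2: 12 × 2 = 24 dB below threshold.
Output = 3 − 24 = -21 dBu.

-21 dBu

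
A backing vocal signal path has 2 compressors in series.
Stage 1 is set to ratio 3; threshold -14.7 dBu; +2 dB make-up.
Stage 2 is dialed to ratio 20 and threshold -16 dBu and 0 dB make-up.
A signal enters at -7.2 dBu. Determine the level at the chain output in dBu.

Stage 1: 7.5 dB above -14.7 dBu, reduced 3:1 to 2.5 dB above → -12.2 dBu; +2 dB make-up → -10.2 dBu.
Stage 2: -10.2 dBu is 5.8 dB over -16 dBu; at 20:1 that becomes 0.29 dB over, giving -15.71 dBu.

-15.71 dBu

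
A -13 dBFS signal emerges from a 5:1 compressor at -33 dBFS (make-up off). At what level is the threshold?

-38 dBFS

Gain reduction = -13 − (-33) = 20 dB; output overshoot = GR / (R − 1) = 20 / 4 = 5 dB.
Threshold = output − output overshoot = -33 − 5 = -38 dBFS.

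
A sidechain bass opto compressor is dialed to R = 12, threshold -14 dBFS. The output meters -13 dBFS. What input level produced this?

-2 dBFS

The compressed level sits -13 − (-14) = 1 dB over threshold.
Undo the ratio: input overshoot = 1 × 12 = 12 dB, giving input = -2 dBFS.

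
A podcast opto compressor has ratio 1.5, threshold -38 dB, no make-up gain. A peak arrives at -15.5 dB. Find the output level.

-15.5 dB sits 22.5 dB over threshold.
At 1.5:1 the overshoot is divided by 1.5, leaving 15 dB above threshold.
Output = -38 + 15 = -23 dB.

-23 dB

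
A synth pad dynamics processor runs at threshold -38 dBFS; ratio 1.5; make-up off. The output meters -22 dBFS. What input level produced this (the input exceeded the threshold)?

That's 16 dB above the -38 dBFS threshold.
Input overshoot = R × output overshoot = 24 dB → input = -38 + 24 = -14 dBFS.

-14 dBFS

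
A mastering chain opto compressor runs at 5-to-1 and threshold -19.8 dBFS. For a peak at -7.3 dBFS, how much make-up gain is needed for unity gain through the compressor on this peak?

10 dB

The peak compresses to -19.8 + 12.5/5 = -17.3 dBFS.
To reach -7.3 dBFS requires -7.3 − (-17.3) = 10 dB of make-up.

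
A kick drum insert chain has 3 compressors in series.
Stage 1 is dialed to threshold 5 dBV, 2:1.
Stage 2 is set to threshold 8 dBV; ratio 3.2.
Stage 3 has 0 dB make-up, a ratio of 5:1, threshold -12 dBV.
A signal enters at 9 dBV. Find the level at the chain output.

Stage 1: 4 dB above 5 dBV, reduced 2:1 to 2 dB above → 7 dBV.
Stage 2: 7 dBV ≤ 8 dBV, so stage 2 doesn't engage; output 7 dBV.
Stage 3: 7 dBV is 19 dB over -12 dBV; at 5:1 that becomes 3.8 dB over, giving -8.2 dBV.

-8.2 dBV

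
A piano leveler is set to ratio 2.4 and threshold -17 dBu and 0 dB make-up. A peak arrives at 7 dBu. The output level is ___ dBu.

The input is 24 dB above the -17 dBu threshold.
2.4:1 compression reduces that to 24/2.4 = 10 dB over.
Output = -17 + 10 = -7 dBu.

-7 dBu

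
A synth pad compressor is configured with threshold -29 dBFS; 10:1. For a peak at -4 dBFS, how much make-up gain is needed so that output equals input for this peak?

Without make-up, output = threshold + overshoot/10 = -29 + 2.5 = -26.5 dBFS.
Gap to target: 22.5 dB.

22.5 dB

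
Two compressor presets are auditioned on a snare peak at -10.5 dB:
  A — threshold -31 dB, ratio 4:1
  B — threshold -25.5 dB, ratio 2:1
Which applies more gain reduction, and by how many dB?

A: 20.5 dB over, compressed to 5.125 dB over, so 15.375 dB of GR.
B: 15 dB over, compressed to 7.5 dB over, so 7.5 dB of GR.
A applies 7.875 dB more gain reduction.

A, by 7.875 dB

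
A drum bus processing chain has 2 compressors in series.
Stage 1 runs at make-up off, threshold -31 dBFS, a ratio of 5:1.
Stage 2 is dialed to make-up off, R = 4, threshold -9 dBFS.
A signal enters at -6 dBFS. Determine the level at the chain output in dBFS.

-26 dBFS

Stage 1: overshoot 25 dB → 25/5 = 5 dB → -26 dBFS.
Stage 2: below threshold (-26 ≤ -9); passes unchanged; output -26 dBFS.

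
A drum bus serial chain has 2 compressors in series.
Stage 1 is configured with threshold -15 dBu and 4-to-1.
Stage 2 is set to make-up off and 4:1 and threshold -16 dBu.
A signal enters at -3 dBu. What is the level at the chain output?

Stage 1: overshoot 12 dB → 12/4 = 3 dB → -12 dBu.
Stage 2: overshoot 4 dB → 4/4 = 1 dB → -15 dBu.

-15 dBu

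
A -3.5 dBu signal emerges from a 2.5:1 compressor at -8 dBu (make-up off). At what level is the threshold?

Let T be the threshold. Output overshoot = (input overshoot)/R, so -8 − T = (-3.5 − T)/2.5.
2.5·(-8 − T) = -3.5 − T → 1.5·T = -20 − (-3.5) = -16.5.
T = -16.5/1.5 = -11 dBu.

-11 dBu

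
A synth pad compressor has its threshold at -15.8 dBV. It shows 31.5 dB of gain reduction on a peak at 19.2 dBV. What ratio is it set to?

10:1

Input overshoot = 19.2 − (-15.8) = 35 dB.
Output overshoot = 35 − 31.5 = 3.5 dB.
Ratio = input overshoot / output overshoot = 35 / 3.5 = 10.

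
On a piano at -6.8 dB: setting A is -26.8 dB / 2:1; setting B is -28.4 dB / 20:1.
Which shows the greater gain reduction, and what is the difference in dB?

A: GR = 20 − 20/2 = 10 dB.
B: GR = 21.6 − 21.6/20 = 20.52 dB.
B reduces 10.52 dB more.

B, by 10.52 dB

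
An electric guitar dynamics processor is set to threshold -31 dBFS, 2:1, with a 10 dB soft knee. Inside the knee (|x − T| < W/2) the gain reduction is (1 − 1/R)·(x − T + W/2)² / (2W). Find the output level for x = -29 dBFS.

x − T + W/2 = -29 − (-31) + 5 = 7.
GR = (1 − 1/2) × 7² / 20 = 0.5 × 49 / 20 = 1.225 dB.
Output = -29 − 1.225 = -30.225 dBFS.

-30.225 dBFS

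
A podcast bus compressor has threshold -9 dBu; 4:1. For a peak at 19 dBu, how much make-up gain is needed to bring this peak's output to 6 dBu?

8 dB

The peak compresses to -9 + 28/4 = -2 dBu.
To reach 6 dBu requires 6 − (-2) = 8 dB of make-up.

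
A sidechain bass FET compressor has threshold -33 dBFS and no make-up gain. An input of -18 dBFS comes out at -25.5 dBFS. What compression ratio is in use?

Input overshoot = -18 − (-33) = 15 dB; output overshoot = -25.5 − (-33) = 7.5 dB.
Ratio = 15 / 7.5 = 2.

2:1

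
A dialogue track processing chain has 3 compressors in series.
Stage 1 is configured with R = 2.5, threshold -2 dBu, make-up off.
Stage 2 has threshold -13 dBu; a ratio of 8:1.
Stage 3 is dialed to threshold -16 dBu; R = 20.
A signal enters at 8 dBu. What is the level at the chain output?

-15.75625 dBu

Stage 1: overshoot 10 dB → 10/2.5 = 4 dB → 2 dBu.
Stage 2: overshoot 15 dB → 15/8 = 1.875 dB → -11.125 dBu.
Stage 3: -11.125 dBu is 4.875 dB over -16 dBu; at 20:1 that becomes 0.24375 dB over, giving -15.75625 dBu.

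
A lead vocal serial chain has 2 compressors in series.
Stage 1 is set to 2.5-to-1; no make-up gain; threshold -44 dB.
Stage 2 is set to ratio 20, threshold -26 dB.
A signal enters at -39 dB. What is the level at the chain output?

-42 dB

Stage 1: 5 dB above -44 dB, reduced 2.5:1 to 2 dB above → -42 dB.
Stage 2: below threshold (-42 ≤ -26); passes unchanged; output -42 dB.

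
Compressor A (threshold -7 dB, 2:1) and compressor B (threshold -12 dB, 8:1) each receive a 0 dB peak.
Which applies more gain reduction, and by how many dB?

A: 7 dB over, compressed to 3.5 dB over, so 3.5 dB of GR.
B: 12 dB over, compressed to 1.5 dB over, so 10.5 dB of GR.
B applies 7 dB more gain reduction.

B, by 7 dB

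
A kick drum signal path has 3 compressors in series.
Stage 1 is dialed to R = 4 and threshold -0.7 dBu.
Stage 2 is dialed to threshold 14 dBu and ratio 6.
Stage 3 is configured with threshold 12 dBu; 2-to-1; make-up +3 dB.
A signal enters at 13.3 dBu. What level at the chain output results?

5.8 dBu

Stage 1: 13.3 dBu is 14 dB over -0.7 dBu; at 4:1 that becomes 3.5 dB over, giving 2.8 dBu.
Stage 2: 2.8 dBu is at or below the 14 dBu threshold — no compression; output 2.8 dBu.
Stage 3: 2.8 dBu is at or below the 12 dBu threshold — no compression; make-up brings it to 5.8 dBu.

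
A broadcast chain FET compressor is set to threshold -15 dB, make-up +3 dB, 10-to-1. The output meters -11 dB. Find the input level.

Before make-up, the level was -11 − 3 = -14 dB.
That's 1 dB above the -15 dB threshold.
Input overshoot = R × output overshoot = 10 dB → input = -15 + 10 = -5 dB.

-5 dB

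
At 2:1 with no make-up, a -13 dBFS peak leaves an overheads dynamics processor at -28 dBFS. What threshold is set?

Input is 30 dB above T (since output overshoot × R = input overshoot: (-28 − T)·2 = -13 − T gives T = -43 dBFS).
Check: -43 + (-13 − (-43))/2 = -43 + 15 = -28 dBFS. ✓

-43 dBFS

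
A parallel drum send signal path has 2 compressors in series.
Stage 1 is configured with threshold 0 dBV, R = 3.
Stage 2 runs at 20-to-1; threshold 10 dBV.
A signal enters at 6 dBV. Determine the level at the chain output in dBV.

2 dBV

Stage 1: 6 dBV is 6 dB over 0 dBV; at 3:1 that becomes 2 dB over, giving 2 dBV.
Stage 2: 2 dBV ≤ 10 dBV, so stage 2 doesn't engage; output 2 dBV.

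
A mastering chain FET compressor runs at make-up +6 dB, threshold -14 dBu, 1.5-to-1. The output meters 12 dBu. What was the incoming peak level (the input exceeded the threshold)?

Stripping the +6 dB make-up gives 6 dBu at the gain stage.
That's 20 dB above the -14 dBu threshold.
Before 1.5:1 compression the overshoot was 20 × 1.5 = 30 dB, so input = -14 + 30 = 16 dBu.

16 dBu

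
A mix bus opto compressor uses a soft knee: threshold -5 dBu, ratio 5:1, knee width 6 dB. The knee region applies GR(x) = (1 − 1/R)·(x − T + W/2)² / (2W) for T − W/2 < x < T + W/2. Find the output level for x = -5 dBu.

-5.6 dBu

x − T + W/2 = -5 − (-5) + 3 = 3.
GR = (1 − 1/5) × 3² / 12 = 0.8 × 9 / 12 = 0.6 dB.
Output = -5 − 0.6 = -5.6 dBu.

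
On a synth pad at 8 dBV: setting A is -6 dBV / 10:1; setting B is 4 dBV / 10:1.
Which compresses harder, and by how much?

A: 14 dB over, compressed to 1.4 dB over, so 12.6 dB of GR.
B: 4 dB over, compressed to 0.4 dB over, so 3.6 dB of GR.
A reduces 9 dB more.

A, by 9 dB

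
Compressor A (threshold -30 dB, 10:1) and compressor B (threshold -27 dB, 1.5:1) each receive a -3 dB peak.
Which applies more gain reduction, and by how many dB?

A, by 16.3 dB

A: GR = 27 − 27/10 = 24.3 dB.
B: GR = 24 − 24/1.5 = 8 dB.
A applies 16.3 dB more gain reduction.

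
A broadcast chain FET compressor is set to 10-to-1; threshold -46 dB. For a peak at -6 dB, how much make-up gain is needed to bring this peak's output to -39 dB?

3 dB

Overshoot 40 dB → 40/10 = 4 dB after compression, so the compressed level is -46 + 4 = -42 dB.
Make-up = target − compressed = -39 − (-42) = 3 dB.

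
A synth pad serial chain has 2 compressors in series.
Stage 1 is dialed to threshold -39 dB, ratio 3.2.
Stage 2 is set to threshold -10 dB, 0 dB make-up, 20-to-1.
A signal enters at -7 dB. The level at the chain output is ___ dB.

Stage 1: -7 dB is 32 dB over -39 dB; at 3.2:1 that becomes 10 dB over, giving -29 dB.
Stage 2: -29 dB is at or below the -10 dB threshold — no compression; output -29 dB.

-29 dB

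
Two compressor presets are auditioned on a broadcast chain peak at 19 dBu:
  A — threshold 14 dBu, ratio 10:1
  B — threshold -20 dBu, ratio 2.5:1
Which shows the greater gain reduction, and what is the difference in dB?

B, by 18.9 dB

A: GR = 5 − 5/10 = 4.5 dB.
B: GR = 39 − 39/2.5 = 23.4 dB.
Difference: 18.9 dB in favour of B.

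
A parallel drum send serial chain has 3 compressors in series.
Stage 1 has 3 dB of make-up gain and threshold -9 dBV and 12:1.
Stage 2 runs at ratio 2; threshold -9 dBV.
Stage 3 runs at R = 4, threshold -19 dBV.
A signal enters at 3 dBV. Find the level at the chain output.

Stage 1: 12 dB above -9 dBV, reduced 12:1 to 1 dB above → -8 dBV; +3 dB make-up → -5 dBV.
Stage 2: -5 dBV is 4 dB over -9 dBV; at 2:1 that becomes 2 dB over, giving -7 dBV.
Stage 3: overshoot 12 dB → 12/4 = 3 dB → -16 dBV.

-16 dBV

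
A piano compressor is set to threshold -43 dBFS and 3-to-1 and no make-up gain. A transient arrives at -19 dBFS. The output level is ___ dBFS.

-19 dBFS sits 24 dB over threshold.
3:1 compression reduces that to 24/3 = 8 dB over.
That puts the output at -35 dBFS.

-35 dBFS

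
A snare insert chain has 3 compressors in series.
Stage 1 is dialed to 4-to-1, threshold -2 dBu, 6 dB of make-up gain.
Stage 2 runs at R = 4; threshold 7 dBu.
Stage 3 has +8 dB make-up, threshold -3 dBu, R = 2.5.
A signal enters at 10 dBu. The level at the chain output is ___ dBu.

9 dBu

Stage 1: 10 dBu is 12 dB over -2 dBu; at 4:1 that becomes 3 dB over, giving 1 dBu; +6 dB make-up → 7 dBu.
Stage 2: below threshold (7 ≤ 7); passes unchanged; output 7 dBu.
Stage 3: 10 dB above -3 dBu, reduced 2.5:1 to 4 dB above → 1 dBu; +8 dB make-up → 9 dBu.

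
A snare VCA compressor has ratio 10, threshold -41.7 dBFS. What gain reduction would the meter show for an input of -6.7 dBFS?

31.5 dB

Overshoot = -6.7 − (-41.7) = 35 dB.
After 10:1 compression the overshoot becomes 35/10 = 3.5 dB.
Gain reduction = 35 − 3.5 = 31.5 dB.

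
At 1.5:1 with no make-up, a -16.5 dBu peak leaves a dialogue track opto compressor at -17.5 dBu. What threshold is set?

-19.5 dBu

Input is 3 dB above T (since output overshoot × R = input overshoot: (-17.5 − T)·1.5 = -16.5 − T gives T = -19.5 dBu).
Check: -19.5 + (-16.5 − (-19.5))/1.5 = -19.5 + 2 = -17.5 dBu. ✓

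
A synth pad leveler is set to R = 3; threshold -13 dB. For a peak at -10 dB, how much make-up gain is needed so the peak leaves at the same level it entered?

2 dB

Overshoot 3 dB → 3/3 = 1 dB after compression, so the compressed level is -13 + 1 = -12 dB.
Make-up = target − compressed = -10 − (-12) = 2 dB.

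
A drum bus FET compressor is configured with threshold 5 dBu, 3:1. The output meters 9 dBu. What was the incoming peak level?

17 dBu

The compressed level sits 9 − 5 = 4 dB over threshold.
Input overshoot = R × output overshoot = 12 dB → input = 5 + 12 = 17 dBu.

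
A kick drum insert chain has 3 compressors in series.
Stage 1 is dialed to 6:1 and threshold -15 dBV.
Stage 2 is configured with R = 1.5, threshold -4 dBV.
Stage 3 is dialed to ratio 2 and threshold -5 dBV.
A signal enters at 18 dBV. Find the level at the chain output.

-9.5 dBV

Stage 1: 18 dBV is 33 dB over -15 dBV; at 6:1 that becomes 5.5 dB over, giving -9.5 dBV.
Stage 2: below threshold (-9.5 ≤ -4); passes unchanged; output -9.5 dBV.
Stage 3: -9.5 dBV ≤ -5 dBV, so stage 3 doesn't engage; output -9.5 dBV.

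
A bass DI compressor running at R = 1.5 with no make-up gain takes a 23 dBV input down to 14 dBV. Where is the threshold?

Let T be the threshold. Output overshoot = (input overshoot)/R, so 14 − T = (23 − T)/1.5.
1.5·(14 − T) = 23 − T → 0.5·T = 21 − 23 = -2.
T = -2/0.5 = -4 dBV.

-4 dBV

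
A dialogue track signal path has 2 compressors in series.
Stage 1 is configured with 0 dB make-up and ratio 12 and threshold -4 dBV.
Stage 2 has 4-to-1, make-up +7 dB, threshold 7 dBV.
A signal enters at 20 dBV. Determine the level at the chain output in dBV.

Stage 1: overshoot 24 dB → 24/12 = 2 dB → -2 dBV.
Stage 2: below threshold (-2 ≤ 7); passes unchanged; make-up brings it to 5 dBV.

5 dBV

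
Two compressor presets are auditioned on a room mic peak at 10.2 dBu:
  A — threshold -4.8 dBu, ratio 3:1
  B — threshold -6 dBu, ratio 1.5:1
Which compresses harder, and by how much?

A, by 4.6 dB

A: GR = 15 − 15/3 = 10 dB.
B: GR = 16.2 − 16.2/1.5 = 5.4 dB.
A reduces 4.6 dB more.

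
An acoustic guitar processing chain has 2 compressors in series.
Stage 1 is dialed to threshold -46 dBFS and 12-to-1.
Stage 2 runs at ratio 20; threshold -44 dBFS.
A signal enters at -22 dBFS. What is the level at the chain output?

Stage 1: -22 dBFS is 24 dB over -46 dBFS; at 12:1 that becomes 2 dB over, giving -44 dBFS.
Stage 2: -44 dBFS ≤ -44 dBFS, so stage 2 doesn't engage; output -44 dBFS.

-44 dBFS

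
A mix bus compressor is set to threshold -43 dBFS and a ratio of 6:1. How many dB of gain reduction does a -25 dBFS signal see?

The signal is 18 dB above threshold.
A 6:1 ratio leaves 3 dB of that excess.
Gain reduction = 18 − 3 = 15 dB.

15 dB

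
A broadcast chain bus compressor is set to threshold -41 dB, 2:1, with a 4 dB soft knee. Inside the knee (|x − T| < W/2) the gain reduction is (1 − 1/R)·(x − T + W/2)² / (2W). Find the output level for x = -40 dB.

x − T + W/2 = -40 − (-41) + 2 = 3.
GR = (1 − 1/2) × 3² / 8 = 0.5 × 9 / 8 = 0.5625 dB.
Output = -40 − 0.5625 = -40.5625 dB.

-40.5625 dB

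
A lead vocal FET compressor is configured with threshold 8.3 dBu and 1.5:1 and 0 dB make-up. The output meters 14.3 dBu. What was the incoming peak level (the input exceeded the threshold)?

That's 6 dB above the 8.3 dBu threshold.
Before 1.5:1 compression the overshoot was 6 × 1.5 = 9 dB, so input = 8.3 + 9 = 17.3 dBu.

17.3 dBu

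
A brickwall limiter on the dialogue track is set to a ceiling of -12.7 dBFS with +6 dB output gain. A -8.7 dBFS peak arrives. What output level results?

-6.7 dBFS

At ∞:1, everything above -12.7 dBFS is held at the ceiling.
Output gain then adds 6 dB: -12.7 + 6 = -6.7 dBFS.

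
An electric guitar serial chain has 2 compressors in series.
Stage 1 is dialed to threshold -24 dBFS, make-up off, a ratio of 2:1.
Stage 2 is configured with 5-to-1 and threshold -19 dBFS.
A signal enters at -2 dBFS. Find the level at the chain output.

Stage 1: 22 dB above -24 dBFS, reduced 2:1 to 11 dB above → -13 dBFS.
Stage 2: 6 dB above -19 dBFS, reduced 5:1 to 1.2 dB above → -17.8 dBFS.

-17.8 dBFS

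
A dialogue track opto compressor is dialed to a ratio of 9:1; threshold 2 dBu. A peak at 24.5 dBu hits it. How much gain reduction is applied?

20 dB

24.5 dBu exceeds the threshold by 22.5 dB.
A 9:1 ratio leaves 2.5 dB of that excess.
So the signal is attenuated by 22.5 − 2.5 = 20 dB.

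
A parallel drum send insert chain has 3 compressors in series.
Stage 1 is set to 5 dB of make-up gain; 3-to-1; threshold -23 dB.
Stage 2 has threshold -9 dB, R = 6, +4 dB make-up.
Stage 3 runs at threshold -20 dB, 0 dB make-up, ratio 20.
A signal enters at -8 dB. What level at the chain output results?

Stage 1: overshoot 15 dB → 15/3 = 5 dB → -18 dB; +5 dB make-up → -13 dB.
Stage 2: below threshold (-13 ≤ -9); passes unchanged; make-up brings it to -9 dB.
Stage 3: 11 dB above -20 dB, reduced 20:1 to 0.55 dB above → -19.45 dB.

-19.45 dB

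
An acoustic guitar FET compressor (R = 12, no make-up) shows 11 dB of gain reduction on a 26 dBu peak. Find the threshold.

14 dBu

Let T be the threshold. Output overshoot = (input overshoot)/R, so 15 − T = (26 − T)/12.
12·(15 − T) = 26 − T → 11·T = 180 − 26 = 154.
T = 154/11 = 14 dBu.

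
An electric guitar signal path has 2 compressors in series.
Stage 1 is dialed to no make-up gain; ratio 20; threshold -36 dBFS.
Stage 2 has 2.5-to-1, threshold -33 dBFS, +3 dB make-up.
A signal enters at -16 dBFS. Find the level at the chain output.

Stage 1: overshoot 20 dB → 20/20 = 1 dB → -35 dBFS.
Stage 2: -35 dBFS ≤ -33 dBFS, so stage 2 doesn't engage; make-up brings it to -32 dBFS.

-32 dBFS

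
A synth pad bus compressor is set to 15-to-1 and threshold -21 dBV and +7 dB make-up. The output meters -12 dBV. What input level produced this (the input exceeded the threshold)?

Before make-up, the level was -12 − 7 = -19 dBV.
The compressed level sits -19 − (-21) = 2 dB over threshold.
Undo the ratio: input overshoot = 2 × 15 = 30 dB, giving input = 9 dBV.

9 dBV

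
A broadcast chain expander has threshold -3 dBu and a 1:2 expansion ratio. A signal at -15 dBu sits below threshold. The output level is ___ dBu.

The input is 12 dB below the -3 dBu threshold.
A 1:2 expander multiplies undershoot by 2: 12 × 2 = 24 dB below threshold.
Output = -3 − 24 = -27 dBu.

-27 dBu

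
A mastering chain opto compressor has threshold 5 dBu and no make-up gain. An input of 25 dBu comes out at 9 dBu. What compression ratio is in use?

5:1

Input overshoot = 25 − 5 = 20 dB; output overshoot = 9 − 5 = 4 dB.
Ratio = 20 / 4 = 5.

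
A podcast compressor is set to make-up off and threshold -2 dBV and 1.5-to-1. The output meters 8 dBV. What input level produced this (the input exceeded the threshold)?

13 dBV

Post-compression overshoot = 8 − (-2) = 10 dB.
Undo the ratio: input overshoot = 10 × 1.5 = 15 dB, giving input = 13 dBV.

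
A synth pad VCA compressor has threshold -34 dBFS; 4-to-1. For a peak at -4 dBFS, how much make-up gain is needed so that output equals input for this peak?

22.5 dB

The peak compresses to -34 + 30/4 = -26.5 dBFS.
To reach -4 dBFS requires -4 − (-26.5) = 22.5 dB of make-up.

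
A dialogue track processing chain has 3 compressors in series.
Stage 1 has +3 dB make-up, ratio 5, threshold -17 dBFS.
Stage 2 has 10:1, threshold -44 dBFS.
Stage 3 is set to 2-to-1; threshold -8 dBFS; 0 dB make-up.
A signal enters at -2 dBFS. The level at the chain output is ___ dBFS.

-40.7 dBFS

Stage 1: 15 dB above -17 dBFS, reduced 5:1 to 3 dB above → -14 dBFS; +3 dB make-up → -11 dBFS.
Stage 2: -11 dBFS is 33 dB over -44 dBFS; at 10:1 that becomes 3.3 dB over, giving -40.7 dBFS.
Stage 3: below threshold (-40.7 ≤ -8); passes unchanged; output -40.7 dBFS.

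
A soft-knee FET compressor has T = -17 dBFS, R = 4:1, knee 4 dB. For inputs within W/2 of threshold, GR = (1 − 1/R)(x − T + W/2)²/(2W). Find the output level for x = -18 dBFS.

x − T + W/2 = -18 − (-17) + 2 = 1.
GR = (1 − 1/4) × 1² / 8 = 0.75 × 1 / 8 = 0.09375 dB.
Output = -18 − 0.09375 = -18.09375 dBFS.

-18.09375 dBFS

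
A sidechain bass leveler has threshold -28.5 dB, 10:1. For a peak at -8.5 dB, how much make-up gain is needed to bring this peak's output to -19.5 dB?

7 dB

Without make-up, output = threshold + overshoot/10 = -28.5 + 2 = -26.5 dB.
Gap to target: 7 dB.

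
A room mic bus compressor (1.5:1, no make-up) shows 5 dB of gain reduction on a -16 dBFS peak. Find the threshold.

Gain reduction = -16 − (-21) = 5 dB; output overshoot = GR / (R − 1) = 5 / 0.5 = 10 dB.
Threshold = output − output overshoot = -21 − 10 = -31 dBFS.

-31 dBFS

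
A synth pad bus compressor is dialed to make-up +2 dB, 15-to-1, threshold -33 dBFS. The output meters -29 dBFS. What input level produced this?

Before make-up, the level was -29 − 2 = -31 dBFS.
Post-compression overshoot = -31 − (-33) = 2 dB.
Before 15:1 compression the overshoot was 2 × 15 = 30 dB, so input = -33 + 30 = -3 dBFS.

-3 dBFS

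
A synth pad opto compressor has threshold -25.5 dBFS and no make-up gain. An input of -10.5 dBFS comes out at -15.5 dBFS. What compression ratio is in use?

1.5:1

Input overshoot = -10.5 − (-25.5) = 15 dB; output overshoot = -15.5 − (-25.5) = 10 dB.
Ratio = 15 / 10 = 1.5.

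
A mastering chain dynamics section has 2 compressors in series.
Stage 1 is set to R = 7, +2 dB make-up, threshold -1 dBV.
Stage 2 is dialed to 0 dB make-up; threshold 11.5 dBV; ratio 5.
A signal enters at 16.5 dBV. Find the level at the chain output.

Stage 1: overshoot 17.5 dB → 17.5/7 = 2.5 dB → 1.5 dBV; +2 dB make-up → 3.5 dBV.
Stage 2: below threshold (3.5 ≤ 11.5); passes unchanged; output 3.5 dBV.

3.5 dBV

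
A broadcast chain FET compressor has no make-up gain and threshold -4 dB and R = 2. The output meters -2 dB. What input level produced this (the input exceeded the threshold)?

0 dB

That's 2 dB above the -4 dB threshold.
Input overshoot = R × output overshoot = 4 dB → input = -4 + 4 = 0 dB.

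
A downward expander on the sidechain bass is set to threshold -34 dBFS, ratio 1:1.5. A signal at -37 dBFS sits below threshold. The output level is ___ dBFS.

The input is 3 dB below the -34 dBFS threshold.
A 1:1.5 expander multiplies undershoot by 1.5: 3 × 1.5 = 4.5 dB below threshold.
Output = -34 − 4.5 = -38.5 dBFS.

-38.5 dBFS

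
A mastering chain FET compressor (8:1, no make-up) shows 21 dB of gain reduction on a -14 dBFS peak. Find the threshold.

Gain reduction = -14 − (-35) = 21 dB; output overshoot = GR / (R − 1) = 21 / 7 = 3 dB.
Threshold = output − output overshoot = -35 − 3 = -38 dBFS.

-38 dBFS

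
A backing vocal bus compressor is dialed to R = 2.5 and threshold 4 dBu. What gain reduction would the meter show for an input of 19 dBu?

The signal is 15 dB above threshold.
A 2.5:1 ratio leaves 6 dB of that excess.
Gain reduction = 15 − 6 = 9 dB.

9 dB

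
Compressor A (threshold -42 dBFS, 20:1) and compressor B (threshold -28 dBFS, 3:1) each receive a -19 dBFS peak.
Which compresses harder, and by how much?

A: GR = 23 − 23/20 = 21.85 dB.
B: GR = 9 − 9/3 = 6 dB.
Difference: 15.85 dB in favour of A.

A, by 15.85 dB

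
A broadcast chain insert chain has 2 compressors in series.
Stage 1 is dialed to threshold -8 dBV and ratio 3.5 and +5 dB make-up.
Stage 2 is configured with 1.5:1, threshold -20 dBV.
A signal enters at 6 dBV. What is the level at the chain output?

Stage 1: 6 dBV is 14 dB over -8 dBV; at 3.5:1 that becomes 4 dB over, giving -4 dBV; +5 dB make-up → 1 dBV.
Stage 2: overshoot 21 dB → 21/1.5 = 14 dB → -6 dBV.

-6 dBV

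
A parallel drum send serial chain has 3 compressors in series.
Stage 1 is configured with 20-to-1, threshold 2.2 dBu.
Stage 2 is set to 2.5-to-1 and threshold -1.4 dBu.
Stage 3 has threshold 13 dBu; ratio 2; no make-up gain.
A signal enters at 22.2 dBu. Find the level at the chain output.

Stage 1: 20 dB above 2.2 dBu, reduced 20:1 to 1 dB above → 3.2 dBu.
Stage 2: overshoot 4.6 dB → 4.6/2.5 = 1.84 dB → 0.44 dBu.
Stage 3: 0.44 dBu ≤ 13 dBu, so stage 3 doesn't engage; output 0.44 dBu.

0.44 dBu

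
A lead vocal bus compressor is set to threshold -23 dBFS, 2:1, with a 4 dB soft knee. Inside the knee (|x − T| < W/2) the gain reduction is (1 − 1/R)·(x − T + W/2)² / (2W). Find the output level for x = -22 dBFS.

x − T + W/2 = -22 − (-23) + 2 = 3.
GR = (1 − 1/2) × 3² / 8 = 0.5 × 9 / 8 = 0.5625 dB.
Output = -22 − 0.5625 = -22.5625 dBFS.

-22.5625 dBFS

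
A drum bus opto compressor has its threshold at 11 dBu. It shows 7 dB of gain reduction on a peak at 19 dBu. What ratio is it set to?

8:1

Input overshoot = 19 − 11 = 8 dB.
Output overshoot = 8 − 7 = 1 dB.
Ratio = input overshoot / output overshoot = 8 / 1 = 8.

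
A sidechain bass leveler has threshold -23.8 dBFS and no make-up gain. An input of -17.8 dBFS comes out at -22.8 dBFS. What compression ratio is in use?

6:1

Input overshoot = -17.8 − (-23.8) = 6 dB; output overshoot = -22.8 − (-23.8) = 1 dB.
Ratio = 6 / 1 = 6.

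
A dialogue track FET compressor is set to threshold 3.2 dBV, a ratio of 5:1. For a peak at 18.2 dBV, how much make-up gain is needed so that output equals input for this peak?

Without make-up, output = threshold + overshoot/5 = 3.2 + 3 = 6.2 dBV.
Gap to target: 12 dB.

12 dB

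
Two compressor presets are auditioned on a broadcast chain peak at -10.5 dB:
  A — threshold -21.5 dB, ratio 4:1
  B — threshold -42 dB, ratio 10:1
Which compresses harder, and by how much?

B, by 20.1 dB

A: overshoot 11 dB → output overshoot 2.75 dB → GR 8.25 dB.
B: overshoot 31.5 dB → output overshoot 3.15 dB → GR 28.35 dB.
B applies 20.1 dB more gain reduction.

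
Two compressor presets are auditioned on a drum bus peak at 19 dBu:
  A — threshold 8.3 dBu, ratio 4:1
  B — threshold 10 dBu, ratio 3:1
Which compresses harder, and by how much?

A, by 2.025 dB

A: GR = 10.7 − 10.7/4 = 8.025 dB.
B: GR = 9 − 9/3 = 6 dB.
Difference: 2.025 dB in favour of A.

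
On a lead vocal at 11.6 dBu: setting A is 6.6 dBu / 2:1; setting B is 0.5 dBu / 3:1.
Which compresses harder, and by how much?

A: overshoot 5 dB → output overshoot 2.5 dB → GR 2.5 dB.
B: overshoot 11.1 dB → output overshoot 3.7 dB → GR 7.4 dB.
B reduces 4.9 dB more.

B, by 4.9 dB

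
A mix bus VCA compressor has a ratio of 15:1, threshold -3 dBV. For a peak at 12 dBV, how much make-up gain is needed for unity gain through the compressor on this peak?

Overshoot 15 dB → 15/15 = 1 dB after compression, so the compressed level is -3 + 1 = -2 dBV.
Make-up = target − compressed = 12 − (-2) = 14 dB.

14 dB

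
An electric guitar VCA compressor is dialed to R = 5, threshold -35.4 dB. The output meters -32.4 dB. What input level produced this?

Post-compression overshoot = -32.4 − (-35.4) = 3 dB.
Input overshoot = R × output overshoot = 15 dB → input = -35.4 + 15 = -20.4 dB.

-20.4 dB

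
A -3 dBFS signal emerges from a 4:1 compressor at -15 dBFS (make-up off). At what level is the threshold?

Let T be the threshold. Output overshoot = (input overshoot)/R, so -15 − T = (-3 − T)/4.
4·(-15 − T) = -3 − T → 3·T = -60 − (-3) = -57.
T = -57/3 = -19 dBFS.

-19 dBFS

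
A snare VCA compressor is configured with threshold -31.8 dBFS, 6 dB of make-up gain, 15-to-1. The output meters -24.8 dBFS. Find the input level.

-16.8 dBFS

Stripping the +6 dB make-up gives -30.8 dBFS at the gain stage.
The compressed level sits -30.8 − (-31.8) = 1 dB over threshold.
Undo the ratio: input overshoot = 1 × 15 = 15 dB, giving input = -16.8 dBFS.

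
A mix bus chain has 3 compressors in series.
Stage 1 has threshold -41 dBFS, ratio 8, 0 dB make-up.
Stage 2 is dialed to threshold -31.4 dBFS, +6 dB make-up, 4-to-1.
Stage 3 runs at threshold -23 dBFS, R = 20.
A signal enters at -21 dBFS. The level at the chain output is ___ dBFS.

Stage 1: 20 dB above -41 dBFS, reduced 8:1 to 2.5 dB above → -38.5 dBFS.
Stage 2: below threshold (-38.5 ≤ -31.4); passes unchanged; make-up brings it to -32.5 dBFS.
Stage 3: -32.5 dBFS is at or below the -23 dBFS threshold — no compression; output -32.5 dBFS.

-32.5 dBFS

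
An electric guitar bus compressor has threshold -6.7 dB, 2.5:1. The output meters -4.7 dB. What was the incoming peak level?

-1.7 dB

Post-compression overshoot = -4.7 − (-6.7) = 2 dB.
Before 2.5:1 compression the overshoot was 2 × 2.5 = 5 dB, so input = -6.7 + 5 = -1.7 dB.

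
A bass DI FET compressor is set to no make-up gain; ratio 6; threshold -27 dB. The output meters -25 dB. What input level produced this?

The compressed level sits -25 − (-27) = 2 dB over threshold.
Undo the ratio: input overshoot = 2 × 6 = 12 dB, giving input = -15 dB.

-15 dB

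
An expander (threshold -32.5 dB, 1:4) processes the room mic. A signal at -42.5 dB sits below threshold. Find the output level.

The input is 10 dB below the -32.5 dB threshold.
A 1:4 expander multiplies undershoot by 4: 10 × 4 = 40 dB below threshold.
Output = -32.5 − 40 = -72.5 dB.

-72.5 dB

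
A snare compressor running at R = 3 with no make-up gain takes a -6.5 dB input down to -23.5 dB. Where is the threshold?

Input is 25.5 dB above T (since output overshoot × R = input overshoot: (-23.5 − T)·3 = -6.5 − T gives T = -32 dB).
Check: -32 + (-6.5 − (-32))/3 = -32 + 8.5 = -23.5 dB. ✓

-32 dB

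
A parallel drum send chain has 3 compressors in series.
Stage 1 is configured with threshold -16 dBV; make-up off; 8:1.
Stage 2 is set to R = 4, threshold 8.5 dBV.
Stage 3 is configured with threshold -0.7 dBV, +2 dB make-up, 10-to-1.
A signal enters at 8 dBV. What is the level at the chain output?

Stage 1: 24 dB above -16 dBV, reduced 8:1 to 3 dB above → -13 dBV.
Stage 2: -13 dBV is at or below the 8.5 dBV threshold — no compression; output -13 dBV.
Stage 3: -13 dBV is at or below the -0.7 dBV threshold — no compression; make-up brings it to -11 dBV.

-11 dBV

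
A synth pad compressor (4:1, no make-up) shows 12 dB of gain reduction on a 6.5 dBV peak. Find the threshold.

-9.5 dBV

Gain reduction = 6.5 − (-5.5) = 12 dB; output overshoot = GR / (R − 1) = 12 / 3 = 4 dB.
Threshold = output − output overshoot = -5.5 − 4 = -9.5 dBV.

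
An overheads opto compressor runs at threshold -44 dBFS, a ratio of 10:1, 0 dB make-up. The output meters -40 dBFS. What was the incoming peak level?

Post-compression overshoot = -40 − (-44) = 4 dB.
Undo the ratio: input overshoot = 4 × 10 = 40 dB, giving input = -4 dBFS.

-4 dBFS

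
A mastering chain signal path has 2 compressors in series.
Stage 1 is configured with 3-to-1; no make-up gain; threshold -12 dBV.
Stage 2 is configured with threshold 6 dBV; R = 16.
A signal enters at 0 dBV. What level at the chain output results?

-8 dBV

Stage 1: overshoot 12 dB → 12/3 = 4 dB → -8 dBV.
Stage 2: -8 dBV ≤ 6 dBV, so stage 2 doesn't engage; output -8 dBV.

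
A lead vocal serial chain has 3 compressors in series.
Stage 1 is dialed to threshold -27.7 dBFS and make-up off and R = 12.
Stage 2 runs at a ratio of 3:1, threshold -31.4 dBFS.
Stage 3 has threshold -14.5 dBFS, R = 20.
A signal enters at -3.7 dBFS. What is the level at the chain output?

-29.5 dBFS

Stage 1: -3.7 dBFS is 24 dB over -27.7 dBFS; at 12:1 that becomes 2 dB over, giving -25.7 dBFS.
Stage 2: -25.7 dBFS is 5.7 dB over -31.4 dBFS; at 3:1 that becomes 1.9 dB over, giving -29.5 dBFS.
Stage 3: -29.5 dBFS is at or below the -14.5 dBFS threshold — no compression; output -29.5 dBFS.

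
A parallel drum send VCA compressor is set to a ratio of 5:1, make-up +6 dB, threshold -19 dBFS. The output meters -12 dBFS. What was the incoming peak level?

-14 dBFS

Before make-up, the level was -12 − 6 = -18 dBFS.
The compressed level sits -18 − (-19) = 1 dB over threshold.
Before 5:1 compression the overshoot was 1 × 5 = 5 dB, so input = -19 + 5 = -14 dBFS.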